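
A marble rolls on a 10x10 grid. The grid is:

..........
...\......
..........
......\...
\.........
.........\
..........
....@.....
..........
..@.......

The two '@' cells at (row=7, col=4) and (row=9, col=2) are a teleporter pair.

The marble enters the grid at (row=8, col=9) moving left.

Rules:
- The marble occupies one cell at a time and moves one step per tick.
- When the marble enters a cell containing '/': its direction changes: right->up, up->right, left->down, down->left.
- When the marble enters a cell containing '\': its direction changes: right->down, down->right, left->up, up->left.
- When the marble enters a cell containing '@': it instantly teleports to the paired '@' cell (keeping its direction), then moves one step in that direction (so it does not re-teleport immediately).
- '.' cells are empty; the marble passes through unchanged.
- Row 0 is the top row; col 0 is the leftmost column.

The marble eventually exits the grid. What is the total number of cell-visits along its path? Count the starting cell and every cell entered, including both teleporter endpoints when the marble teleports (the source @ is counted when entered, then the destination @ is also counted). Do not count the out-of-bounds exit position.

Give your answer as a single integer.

Answer: 10

Derivation:
Step 1: enter (8,9), '.' pass, move left to (8,8)
Step 2: enter (8,8), '.' pass, move left to (8,7)
Step 3: enter (8,7), '.' pass, move left to (8,6)
Step 4: enter (8,6), '.' pass, move left to (8,5)
Step 5: enter (8,5), '.' pass, move left to (8,4)
Step 6: enter (8,4), '.' pass, move left to (8,3)
Step 7: enter (8,3), '.' pass, move left to (8,2)
Step 8: enter (8,2), '.' pass, move left to (8,1)
Step 9: enter (8,1), '.' pass, move left to (8,0)
Step 10: enter (8,0), '.' pass, move left to (8,-1)
Step 11: at (8,-1) — EXIT via left edge, pos 8
Path length (cell visits): 10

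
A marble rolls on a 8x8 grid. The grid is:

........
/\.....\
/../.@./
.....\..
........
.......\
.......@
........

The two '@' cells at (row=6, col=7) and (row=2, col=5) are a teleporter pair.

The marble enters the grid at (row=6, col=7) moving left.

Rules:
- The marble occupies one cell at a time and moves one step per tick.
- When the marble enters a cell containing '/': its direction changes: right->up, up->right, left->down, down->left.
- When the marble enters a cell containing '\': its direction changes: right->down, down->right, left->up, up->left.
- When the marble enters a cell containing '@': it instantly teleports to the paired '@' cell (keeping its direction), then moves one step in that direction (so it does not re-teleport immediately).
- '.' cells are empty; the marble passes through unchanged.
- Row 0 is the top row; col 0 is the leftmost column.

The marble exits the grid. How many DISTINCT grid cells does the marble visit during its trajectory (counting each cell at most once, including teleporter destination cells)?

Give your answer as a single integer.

Answer: 9

Derivation:
Step 1: enter (6,7), '@' teleport (6,7)->(2,5), also enter (2,5), move left to (2,4)
Step 2: enter (2,4), '.' pass, move left to (2,3)
Step 3: enter (2,3), '/' deflects left->down, move down to (3,3)
Step 4: enter (3,3), '.' pass, move down to (4,3)
Step 5: enter (4,3), '.' pass, move down to (5,3)
Step 6: enter (5,3), '.' pass, move down to (6,3)
Step 7: enter (6,3), '.' pass, move down to (7,3)
Step 8: enter (7,3), '.' pass, move down to (8,3)
Step 9: at (8,3) — EXIT via bottom edge, pos 3
Distinct cells visited: 9 (path length 9)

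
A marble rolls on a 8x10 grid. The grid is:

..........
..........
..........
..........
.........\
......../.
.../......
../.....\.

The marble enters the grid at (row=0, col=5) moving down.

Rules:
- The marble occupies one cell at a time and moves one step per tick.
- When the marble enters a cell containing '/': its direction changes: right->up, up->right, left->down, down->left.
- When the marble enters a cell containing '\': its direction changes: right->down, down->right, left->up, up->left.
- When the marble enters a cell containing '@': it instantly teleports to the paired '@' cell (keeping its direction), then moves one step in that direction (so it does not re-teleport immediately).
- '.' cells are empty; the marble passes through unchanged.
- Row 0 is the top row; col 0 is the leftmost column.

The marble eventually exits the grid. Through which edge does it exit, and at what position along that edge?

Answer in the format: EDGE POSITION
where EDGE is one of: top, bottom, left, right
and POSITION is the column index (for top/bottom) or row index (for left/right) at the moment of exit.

Step 1: enter (0,5), '.' pass, move down to (1,5)
Step 2: enter (1,5), '.' pass, move down to (2,5)
Step 3: enter (2,5), '.' pass, move down to (3,5)
Step 4: enter (3,5), '.' pass, move down to (4,5)
Step 5: enter (4,5), '.' pass, move down to (5,5)
Step 6: enter (5,5), '.' pass, move down to (6,5)
Step 7: enter (6,5), '.' pass, move down to (7,5)
Step 8: enter (7,5), '.' pass, move down to (8,5)
Step 9: at (8,5) — EXIT via bottom edge, pos 5

Answer: bottom 5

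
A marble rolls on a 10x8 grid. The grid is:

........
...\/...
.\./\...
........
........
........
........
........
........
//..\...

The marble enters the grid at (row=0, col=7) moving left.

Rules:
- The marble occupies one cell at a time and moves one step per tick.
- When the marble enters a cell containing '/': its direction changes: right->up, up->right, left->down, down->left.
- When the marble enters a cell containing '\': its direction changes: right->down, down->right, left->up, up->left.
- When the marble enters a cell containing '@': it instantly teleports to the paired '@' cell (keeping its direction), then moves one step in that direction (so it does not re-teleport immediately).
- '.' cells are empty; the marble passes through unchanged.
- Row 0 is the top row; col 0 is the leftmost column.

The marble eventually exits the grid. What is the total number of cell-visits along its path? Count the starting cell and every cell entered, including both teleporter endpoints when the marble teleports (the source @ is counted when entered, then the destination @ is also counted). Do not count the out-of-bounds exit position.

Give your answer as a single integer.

Answer: 8

Derivation:
Step 1: enter (0,7), '.' pass, move left to (0,6)
Step 2: enter (0,6), '.' pass, move left to (0,5)
Step 3: enter (0,5), '.' pass, move left to (0,4)
Step 4: enter (0,4), '.' pass, move left to (0,3)
Step 5: enter (0,3), '.' pass, move left to (0,2)
Step 6: enter (0,2), '.' pass, move left to (0,1)
Step 7: enter (0,1), '.' pass, move left to (0,0)
Step 8: enter (0,0), '.' pass, move left to (0,-1)
Step 9: at (0,-1) — EXIT via left edge, pos 0
Path length (cell visits): 8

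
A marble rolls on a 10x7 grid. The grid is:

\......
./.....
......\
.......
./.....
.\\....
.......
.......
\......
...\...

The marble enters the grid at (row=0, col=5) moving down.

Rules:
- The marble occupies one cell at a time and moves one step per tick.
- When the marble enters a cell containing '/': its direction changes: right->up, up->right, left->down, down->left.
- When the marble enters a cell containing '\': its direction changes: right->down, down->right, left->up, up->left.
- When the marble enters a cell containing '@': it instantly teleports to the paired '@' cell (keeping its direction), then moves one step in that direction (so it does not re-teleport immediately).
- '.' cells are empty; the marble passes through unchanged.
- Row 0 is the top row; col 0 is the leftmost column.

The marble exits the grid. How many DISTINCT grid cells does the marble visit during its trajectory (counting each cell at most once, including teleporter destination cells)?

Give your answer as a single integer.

Answer: 10

Derivation:
Step 1: enter (0,5), '.' pass, move down to (1,5)
Step 2: enter (1,5), '.' pass, move down to (2,5)
Step 3: enter (2,5), '.' pass, move down to (3,5)
Step 4: enter (3,5), '.' pass, move down to (4,5)
Step 5: enter (4,5), '.' pass, move down to (5,5)
Step 6: enter (5,5), '.' pass, move down to (6,5)
Step 7: enter (6,5), '.' pass, move down to (7,5)
Step 8: enter (7,5), '.' pass, move down to (8,5)
Step 9: enter (8,5), '.' pass, move down to (9,5)
Step 10: enter (9,5), '.' pass, move down to (10,5)
Step 11: at (10,5) — EXIT via bottom edge, pos 5
Distinct cells visited: 10 (path length 10)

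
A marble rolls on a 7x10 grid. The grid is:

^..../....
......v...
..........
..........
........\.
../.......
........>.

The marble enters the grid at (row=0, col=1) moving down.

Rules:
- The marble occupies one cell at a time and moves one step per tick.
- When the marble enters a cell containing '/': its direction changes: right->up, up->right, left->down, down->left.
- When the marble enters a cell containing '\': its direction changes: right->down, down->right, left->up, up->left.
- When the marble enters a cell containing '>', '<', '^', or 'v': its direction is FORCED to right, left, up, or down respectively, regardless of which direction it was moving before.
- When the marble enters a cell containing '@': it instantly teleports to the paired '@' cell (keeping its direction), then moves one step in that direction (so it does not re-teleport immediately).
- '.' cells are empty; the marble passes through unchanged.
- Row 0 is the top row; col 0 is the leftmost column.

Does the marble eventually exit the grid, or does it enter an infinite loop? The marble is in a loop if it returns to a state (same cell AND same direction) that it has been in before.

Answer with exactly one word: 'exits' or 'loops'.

Answer: exits

Derivation:
Step 1: enter (0,1), '.' pass, move down to (1,1)
Step 2: enter (1,1), '.' pass, move down to (2,1)
Step 3: enter (2,1), '.' pass, move down to (3,1)
Step 4: enter (3,1), '.' pass, move down to (4,1)
Step 5: enter (4,1), '.' pass, move down to (5,1)
Step 6: enter (5,1), '.' pass, move down to (6,1)
Step 7: enter (6,1), '.' pass, move down to (7,1)
Step 8: at (7,1) — EXIT via bottom edge, pos 1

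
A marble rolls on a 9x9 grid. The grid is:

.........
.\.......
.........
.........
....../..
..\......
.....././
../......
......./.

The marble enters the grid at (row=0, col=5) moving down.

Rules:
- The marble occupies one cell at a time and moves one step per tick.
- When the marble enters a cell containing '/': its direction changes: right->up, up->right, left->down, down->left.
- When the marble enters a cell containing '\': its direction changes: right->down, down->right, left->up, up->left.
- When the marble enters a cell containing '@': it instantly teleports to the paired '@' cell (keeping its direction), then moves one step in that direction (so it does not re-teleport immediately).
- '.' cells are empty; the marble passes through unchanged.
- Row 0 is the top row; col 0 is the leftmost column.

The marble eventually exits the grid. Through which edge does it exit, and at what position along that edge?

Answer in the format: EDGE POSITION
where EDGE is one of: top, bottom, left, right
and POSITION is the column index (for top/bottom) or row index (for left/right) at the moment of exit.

Step 1: enter (0,5), '.' pass, move down to (1,5)
Step 2: enter (1,5), '.' pass, move down to (2,5)
Step 3: enter (2,5), '.' pass, move down to (3,5)
Step 4: enter (3,5), '.' pass, move down to (4,5)
Step 5: enter (4,5), '.' pass, move down to (5,5)
Step 6: enter (5,5), '.' pass, move down to (6,5)
Step 7: enter (6,5), '.' pass, move down to (7,5)
Step 8: enter (7,5), '.' pass, move down to (8,5)
Step 9: enter (8,5), '.' pass, move down to (9,5)
Step 10: at (9,5) — EXIT via bottom edge, pos 5

Answer: bottom 5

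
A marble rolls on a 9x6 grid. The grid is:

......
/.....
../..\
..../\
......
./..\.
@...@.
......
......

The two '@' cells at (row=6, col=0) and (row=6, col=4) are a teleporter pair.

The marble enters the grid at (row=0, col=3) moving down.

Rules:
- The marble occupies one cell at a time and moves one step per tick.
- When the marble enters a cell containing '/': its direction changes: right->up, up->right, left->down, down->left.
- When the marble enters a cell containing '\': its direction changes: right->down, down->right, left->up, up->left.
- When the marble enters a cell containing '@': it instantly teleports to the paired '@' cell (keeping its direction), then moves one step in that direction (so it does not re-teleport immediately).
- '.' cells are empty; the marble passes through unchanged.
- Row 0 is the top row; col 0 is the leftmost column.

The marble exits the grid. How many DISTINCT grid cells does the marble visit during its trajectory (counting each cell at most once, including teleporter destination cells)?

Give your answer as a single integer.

Answer: 9

Derivation:
Step 1: enter (0,3), '.' pass, move down to (1,3)
Step 2: enter (1,3), '.' pass, move down to (2,3)
Step 3: enter (2,3), '.' pass, move down to (3,3)
Step 4: enter (3,3), '.' pass, move down to (4,3)
Step 5: enter (4,3), '.' pass, move down to (5,3)
Step 6: enter (5,3), '.' pass, move down to (6,3)
Step 7: enter (6,3), '.' pass, move down to (7,3)
Step 8: enter (7,3), '.' pass, move down to (8,3)
Step 9: enter (8,3), '.' pass, move down to (9,3)
Step 10: at (9,3) — EXIT via bottom edge, pos 3
Distinct cells visited: 9 (path length 9)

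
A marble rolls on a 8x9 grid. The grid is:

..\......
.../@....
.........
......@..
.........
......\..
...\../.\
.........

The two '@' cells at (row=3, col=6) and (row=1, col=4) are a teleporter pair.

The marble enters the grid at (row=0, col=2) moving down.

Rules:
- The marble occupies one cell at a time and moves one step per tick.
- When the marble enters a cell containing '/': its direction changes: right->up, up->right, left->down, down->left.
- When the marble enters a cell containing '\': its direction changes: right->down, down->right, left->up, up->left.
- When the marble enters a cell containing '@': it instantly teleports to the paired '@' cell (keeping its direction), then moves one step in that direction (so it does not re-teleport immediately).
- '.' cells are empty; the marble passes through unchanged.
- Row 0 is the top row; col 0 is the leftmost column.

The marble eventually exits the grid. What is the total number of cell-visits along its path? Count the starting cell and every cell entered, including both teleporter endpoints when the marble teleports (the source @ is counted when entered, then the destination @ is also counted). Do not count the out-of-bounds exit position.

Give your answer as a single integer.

Step 1: enter (0,2), '\' deflects down->right, move right to (0,3)
Step 2: enter (0,3), '.' pass, move right to (0,4)
Step 3: enter (0,4), '.' pass, move right to (0,5)
Step 4: enter (0,5), '.' pass, move right to (0,6)
Step 5: enter (0,6), '.' pass, move right to (0,7)
Step 6: enter (0,7), '.' pass, move right to (0,8)
Step 7: enter (0,8), '.' pass, move right to (0,9)
Step 8: at (0,9) — EXIT via right edge, pos 0
Path length (cell visits): 7

Answer: 7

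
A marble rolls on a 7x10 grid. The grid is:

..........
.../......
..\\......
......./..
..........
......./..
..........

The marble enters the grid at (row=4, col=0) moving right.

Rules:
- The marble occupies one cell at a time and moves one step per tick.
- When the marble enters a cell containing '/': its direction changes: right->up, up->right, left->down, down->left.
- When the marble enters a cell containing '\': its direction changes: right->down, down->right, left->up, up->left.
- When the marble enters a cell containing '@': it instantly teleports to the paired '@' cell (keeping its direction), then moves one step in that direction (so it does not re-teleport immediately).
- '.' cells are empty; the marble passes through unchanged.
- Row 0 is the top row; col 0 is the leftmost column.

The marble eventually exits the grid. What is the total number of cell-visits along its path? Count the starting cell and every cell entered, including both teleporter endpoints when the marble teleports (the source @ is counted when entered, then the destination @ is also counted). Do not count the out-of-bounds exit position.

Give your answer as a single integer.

Answer: 10

Derivation:
Step 1: enter (4,0), '.' pass, move right to (4,1)
Step 2: enter (4,1), '.' pass, move right to (4,2)
Step 3: enter (4,2), '.' pass, move right to (4,3)
Step 4: enter (4,3), '.' pass, move right to (4,4)
Step 5: enter (4,4), '.' pass, move right to (4,5)
Step 6: enter (4,5), '.' pass, move right to (4,6)
Step 7: enter (4,6), '.' pass, move right to (4,7)
Step 8: enter (4,7), '.' pass, move right to (4,8)
Step 9: enter (4,8), '.' pass, move right to (4,9)
Step 10: enter (4,9), '.' pass, move right to (4,10)
Step 11: at (4,10) — EXIT via right edge, pos 4
Path length (cell visits): 10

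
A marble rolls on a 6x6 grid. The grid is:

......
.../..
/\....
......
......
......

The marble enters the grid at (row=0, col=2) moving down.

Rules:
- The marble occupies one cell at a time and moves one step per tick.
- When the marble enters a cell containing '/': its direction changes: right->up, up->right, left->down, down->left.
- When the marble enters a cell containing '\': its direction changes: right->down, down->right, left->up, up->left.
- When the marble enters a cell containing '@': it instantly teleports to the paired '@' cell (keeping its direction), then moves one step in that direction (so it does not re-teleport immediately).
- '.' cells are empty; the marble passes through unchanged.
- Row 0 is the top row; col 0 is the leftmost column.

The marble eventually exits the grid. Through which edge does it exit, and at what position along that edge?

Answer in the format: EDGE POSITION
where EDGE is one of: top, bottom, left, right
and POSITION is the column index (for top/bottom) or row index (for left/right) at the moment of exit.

Step 1: enter (0,2), '.' pass, move down to (1,2)
Step 2: enter (1,2), '.' pass, move down to (2,2)
Step 3: enter (2,2), '.' pass, move down to (3,2)
Step 4: enter (3,2), '.' pass, move down to (4,2)
Step 5: enter (4,2), '.' pass, move down to (5,2)
Step 6: enter (5,2), '.' pass, move down to (6,2)
Step 7: at (6,2) — EXIT via bottom edge, pos 2

Answer: bottom 2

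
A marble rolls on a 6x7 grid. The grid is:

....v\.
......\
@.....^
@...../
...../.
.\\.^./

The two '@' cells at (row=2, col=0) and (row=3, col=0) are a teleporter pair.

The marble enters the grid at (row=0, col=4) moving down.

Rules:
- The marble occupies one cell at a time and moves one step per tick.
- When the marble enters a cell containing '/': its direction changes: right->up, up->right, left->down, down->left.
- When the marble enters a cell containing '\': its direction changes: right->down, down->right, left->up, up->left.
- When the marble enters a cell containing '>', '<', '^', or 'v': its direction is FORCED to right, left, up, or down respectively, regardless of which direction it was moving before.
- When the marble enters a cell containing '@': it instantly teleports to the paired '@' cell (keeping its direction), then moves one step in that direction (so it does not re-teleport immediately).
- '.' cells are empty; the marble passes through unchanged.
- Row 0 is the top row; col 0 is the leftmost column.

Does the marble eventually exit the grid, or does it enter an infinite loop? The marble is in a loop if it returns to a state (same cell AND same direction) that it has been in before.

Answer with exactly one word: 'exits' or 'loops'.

Answer: loops

Derivation:
Step 1: enter (0,4), 'v' forces down->down, move down to (1,4)
Step 2: enter (1,4), '.' pass, move down to (2,4)
Step 3: enter (2,4), '.' pass, move down to (3,4)
Step 4: enter (3,4), '.' pass, move down to (4,4)
Step 5: enter (4,4), '.' pass, move down to (5,4)
Step 6: enter (5,4), '^' forces down->up, move up to (4,4)
Step 7: enter (4,4), '.' pass, move up to (3,4)
Step 8: enter (3,4), '.' pass, move up to (2,4)
Step 9: enter (2,4), '.' pass, move up to (1,4)
Step 10: enter (1,4), '.' pass, move up to (0,4)
Step 11: enter (0,4), 'v' forces up->down, move down to (1,4)
Step 12: at (1,4) dir=down — LOOP DETECTED (seen before)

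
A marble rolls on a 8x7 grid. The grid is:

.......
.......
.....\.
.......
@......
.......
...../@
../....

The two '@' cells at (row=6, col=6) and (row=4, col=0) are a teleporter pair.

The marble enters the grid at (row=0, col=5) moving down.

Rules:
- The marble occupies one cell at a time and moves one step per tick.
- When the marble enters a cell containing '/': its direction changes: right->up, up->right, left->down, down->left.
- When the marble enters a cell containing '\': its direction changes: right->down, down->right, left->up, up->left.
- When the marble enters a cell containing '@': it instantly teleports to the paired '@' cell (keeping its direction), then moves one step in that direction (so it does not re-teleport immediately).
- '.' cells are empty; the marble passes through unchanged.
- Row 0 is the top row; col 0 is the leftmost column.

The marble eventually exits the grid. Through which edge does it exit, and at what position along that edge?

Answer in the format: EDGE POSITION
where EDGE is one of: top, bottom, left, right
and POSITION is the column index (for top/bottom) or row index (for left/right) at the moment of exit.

Answer: right 2

Derivation:
Step 1: enter (0,5), '.' pass, move down to (1,5)
Step 2: enter (1,5), '.' pass, move down to (2,5)
Step 3: enter (2,5), '\' deflects down->right, move right to (2,6)
Step 4: enter (2,6), '.' pass, move right to (2,7)
Step 5: at (2,7) — EXIT via right edge, pos 2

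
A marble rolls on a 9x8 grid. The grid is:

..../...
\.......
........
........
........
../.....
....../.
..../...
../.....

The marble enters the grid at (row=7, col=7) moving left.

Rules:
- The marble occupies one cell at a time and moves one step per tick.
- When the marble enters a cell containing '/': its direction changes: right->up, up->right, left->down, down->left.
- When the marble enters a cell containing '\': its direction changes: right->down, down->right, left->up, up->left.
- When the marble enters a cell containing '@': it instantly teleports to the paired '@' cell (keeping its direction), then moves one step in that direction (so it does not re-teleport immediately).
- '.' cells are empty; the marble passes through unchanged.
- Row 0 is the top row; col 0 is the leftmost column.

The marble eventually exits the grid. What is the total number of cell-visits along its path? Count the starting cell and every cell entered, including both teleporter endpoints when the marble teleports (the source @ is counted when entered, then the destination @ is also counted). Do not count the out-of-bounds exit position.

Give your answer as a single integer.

Step 1: enter (7,7), '.' pass, move left to (7,6)
Step 2: enter (7,6), '.' pass, move left to (7,5)
Step 3: enter (7,5), '.' pass, move left to (7,4)
Step 4: enter (7,4), '/' deflects left->down, move down to (8,4)
Step 5: enter (8,4), '.' pass, move down to (9,4)
Step 6: at (9,4) — EXIT via bottom edge, pos 4
Path length (cell visits): 5

Answer: 5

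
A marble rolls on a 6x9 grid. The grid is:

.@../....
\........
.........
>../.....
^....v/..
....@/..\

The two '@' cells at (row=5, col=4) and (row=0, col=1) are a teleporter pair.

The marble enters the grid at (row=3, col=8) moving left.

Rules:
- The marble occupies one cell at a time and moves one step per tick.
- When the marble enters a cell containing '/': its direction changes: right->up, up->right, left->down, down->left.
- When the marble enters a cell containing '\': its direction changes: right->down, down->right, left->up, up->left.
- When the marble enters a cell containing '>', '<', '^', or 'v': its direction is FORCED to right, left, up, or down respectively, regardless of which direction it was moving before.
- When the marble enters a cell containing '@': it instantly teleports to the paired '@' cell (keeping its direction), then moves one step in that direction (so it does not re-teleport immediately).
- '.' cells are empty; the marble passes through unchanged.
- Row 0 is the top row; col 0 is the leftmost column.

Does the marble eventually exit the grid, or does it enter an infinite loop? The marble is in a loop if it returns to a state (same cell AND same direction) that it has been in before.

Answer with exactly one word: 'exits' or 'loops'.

Answer: exits

Derivation:
Step 1: enter (3,8), '.' pass, move left to (3,7)
Step 2: enter (3,7), '.' pass, move left to (3,6)
Step 3: enter (3,6), '.' pass, move left to (3,5)
Step 4: enter (3,5), '.' pass, move left to (3,4)
Step 5: enter (3,4), '.' pass, move left to (3,3)
Step 6: enter (3,3), '/' deflects left->down, move down to (4,3)
Step 7: enter (4,3), '.' pass, move down to (5,3)
Step 8: enter (5,3), '.' pass, move down to (6,3)
Step 9: at (6,3) — EXIT via bottom edge, pos 3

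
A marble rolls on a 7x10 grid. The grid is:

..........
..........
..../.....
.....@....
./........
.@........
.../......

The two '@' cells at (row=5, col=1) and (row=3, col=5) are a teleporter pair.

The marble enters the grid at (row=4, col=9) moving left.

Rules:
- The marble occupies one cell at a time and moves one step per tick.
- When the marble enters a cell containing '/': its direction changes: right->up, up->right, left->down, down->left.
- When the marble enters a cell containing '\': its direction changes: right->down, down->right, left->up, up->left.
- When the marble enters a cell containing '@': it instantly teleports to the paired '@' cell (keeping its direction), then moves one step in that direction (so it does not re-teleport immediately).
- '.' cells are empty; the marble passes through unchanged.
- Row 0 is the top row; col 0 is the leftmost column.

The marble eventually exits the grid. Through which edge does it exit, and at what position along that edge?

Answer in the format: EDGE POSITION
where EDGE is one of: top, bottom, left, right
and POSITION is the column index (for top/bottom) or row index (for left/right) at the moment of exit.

Answer: bottom 5

Derivation:
Step 1: enter (4,9), '.' pass, move left to (4,8)
Step 2: enter (4,8), '.' pass, move left to (4,7)
Step 3: enter (4,7), '.' pass, move left to (4,6)
Step 4: enter (4,6), '.' pass, move left to (4,5)
Step 5: enter (4,5), '.' pass, move left to (4,4)
Step 6: enter (4,4), '.' pass, move left to (4,3)
Step 7: enter (4,3), '.' pass, move left to (4,2)
Step 8: enter (4,2), '.' pass, move left to (4,1)
Step 9: enter (4,1), '/' deflects left->down, move down to (5,1)
Step 10: enter (5,1), '@' teleport (5,1)->(3,5), also enter (3,5), move down to (4,5)
Step 11: enter (4,5), '.' pass, move down to (5,5)
Step 12: enter (5,5), '.' pass, move down to (6,5)
Step 13: enter (6,5), '.' pass, move down to (7,5)
Step 14: at (7,5) — EXIT via bottom edge, pos 5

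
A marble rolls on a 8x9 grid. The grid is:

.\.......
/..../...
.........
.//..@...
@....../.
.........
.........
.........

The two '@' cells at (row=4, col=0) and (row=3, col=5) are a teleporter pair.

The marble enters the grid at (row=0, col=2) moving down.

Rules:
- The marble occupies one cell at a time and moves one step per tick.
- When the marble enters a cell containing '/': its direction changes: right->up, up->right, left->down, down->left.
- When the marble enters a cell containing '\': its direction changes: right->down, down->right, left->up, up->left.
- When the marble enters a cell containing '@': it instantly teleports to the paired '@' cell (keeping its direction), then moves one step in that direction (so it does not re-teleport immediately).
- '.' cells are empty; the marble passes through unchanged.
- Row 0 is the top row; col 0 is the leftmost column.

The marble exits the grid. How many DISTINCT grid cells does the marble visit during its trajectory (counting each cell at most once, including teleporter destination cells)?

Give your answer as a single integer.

Answer: 9

Derivation:
Step 1: enter (0,2), '.' pass, move down to (1,2)
Step 2: enter (1,2), '.' pass, move down to (2,2)
Step 3: enter (2,2), '.' pass, move down to (3,2)
Step 4: enter (3,2), '/' deflects down->left, move left to (3,1)
Step 5: enter (3,1), '/' deflects left->down, move down to (4,1)
Step 6: enter (4,1), '.' pass, move down to (5,1)
Step 7: enter (5,1), '.' pass, move down to (6,1)
Step 8: enter (6,1), '.' pass, move down to (7,1)
Step 9: enter (7,1), '.' pass, move down to (8,1)
Step 10: at (8,1) — EXIT via bottom edge, pos 1
Distinct cells visited: 9 (path length 9)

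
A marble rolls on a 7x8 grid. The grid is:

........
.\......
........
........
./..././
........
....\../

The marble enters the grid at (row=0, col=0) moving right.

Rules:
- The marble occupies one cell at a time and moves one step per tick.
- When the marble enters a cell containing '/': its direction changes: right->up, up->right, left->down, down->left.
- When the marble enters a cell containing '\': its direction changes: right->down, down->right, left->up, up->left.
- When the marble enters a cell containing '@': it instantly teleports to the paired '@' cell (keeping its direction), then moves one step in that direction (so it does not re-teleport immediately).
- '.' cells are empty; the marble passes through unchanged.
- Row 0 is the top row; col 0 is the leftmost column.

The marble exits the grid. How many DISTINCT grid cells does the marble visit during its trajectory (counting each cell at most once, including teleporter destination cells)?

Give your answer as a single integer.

Step 1: enter (0,0), '.' pass, move right to (0,1)
Step 2: enter (0,1), '.' pass, move right to (0,2)
Step 3: enter (0,2), '.' pass, move right to (0,3)
Step 4: enter (0,3), '.' pass, move right to (0,4)
Step 5: enter (0,4), '.' pass, move right to (0,5)
Step 6: enter (0,5), '.' pass, move right to (0,6)
Step 7: enter (0,6), '.' pass, move right to (0,7)
Step 8: enter (0,7), '.' pass, move right to (0,8)
Step 9: at (0,8) — EXIT via right edge, pos 0
Distinct cells visited: 8 (path length 8)

Answer: 8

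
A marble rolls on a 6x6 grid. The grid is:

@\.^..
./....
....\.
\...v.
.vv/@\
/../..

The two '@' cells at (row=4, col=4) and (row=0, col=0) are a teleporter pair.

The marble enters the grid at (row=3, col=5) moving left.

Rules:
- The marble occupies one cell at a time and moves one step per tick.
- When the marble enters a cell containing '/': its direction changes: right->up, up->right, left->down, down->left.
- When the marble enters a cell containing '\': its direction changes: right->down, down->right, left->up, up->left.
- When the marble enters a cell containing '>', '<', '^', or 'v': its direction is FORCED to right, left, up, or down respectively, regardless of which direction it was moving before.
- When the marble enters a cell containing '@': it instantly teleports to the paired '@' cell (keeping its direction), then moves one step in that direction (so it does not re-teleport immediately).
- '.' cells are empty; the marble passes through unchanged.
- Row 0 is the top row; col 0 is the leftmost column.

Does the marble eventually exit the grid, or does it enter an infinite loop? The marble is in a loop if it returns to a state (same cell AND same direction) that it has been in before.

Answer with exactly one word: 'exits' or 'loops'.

Answer: loops

Derivation:
Step 1: enter (3,5), '.' pass, move left to (3,4)
Step 2: enter (3,4), 'v' forces left->down, move down to (4,4)
Step 3: enter (4,4), '@' teleport (4,4)->(0,0), also enter (0,0), move down to (1,0)
Step 4: enter (1,0), '.' pass, move down to (2,0)
Step 5: enter (2,0), '.' pass, move down to (3,0)
Step 6: enter (3,0), '\' deflects down->right, move right to (3,1)
Step 7: enter (3,1), '.' pass, move right to (3,2)
Step 8: enter (3,2), '.' pass, move right to (3,3)
Step 9: enter (3,3), '.' pass, move right to (3,4)
Step 10: enter (3,4), 'v' forces right->down, move down to (4,4)
Step 11: at (4,4) dir=down — LOOP DETECTED (seen before)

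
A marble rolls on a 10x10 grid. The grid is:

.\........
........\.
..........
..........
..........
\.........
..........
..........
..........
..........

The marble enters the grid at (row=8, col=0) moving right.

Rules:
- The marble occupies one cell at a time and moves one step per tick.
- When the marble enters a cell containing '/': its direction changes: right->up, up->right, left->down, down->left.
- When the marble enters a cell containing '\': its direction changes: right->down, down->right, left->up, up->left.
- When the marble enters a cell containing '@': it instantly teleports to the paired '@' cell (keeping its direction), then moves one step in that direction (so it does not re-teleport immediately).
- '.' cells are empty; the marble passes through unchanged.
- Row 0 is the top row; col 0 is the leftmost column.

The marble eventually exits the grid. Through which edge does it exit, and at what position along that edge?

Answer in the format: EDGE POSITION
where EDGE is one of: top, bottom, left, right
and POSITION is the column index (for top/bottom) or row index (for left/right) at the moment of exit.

Answer: right 8

Derivation:
Step 1: enter (8,0), '.' pass, move right to (8,1)
Step 2: enter (8,1), '.' pass, move right to (8,2)
Step 3: enter (8,2), '.' pass, move right to (8,3)
Step 4: enter (8,3), '.' pass, move right to (8,4)
Step 5: enter (8,4), '.' pass, move right to (8,5)
Step 6: enter (8,5), '.' pass, move right to (8,6)
Step 7: enter (8,6), '.' pass, move right to (8,7)
Step 8: enter (8,7), '.' pass, move right to (8,8)
Step 9: enter (8,8), '.' pass, move right to (8,9)
Step 10: enter (8,9), '.' pass, move right to (8,10)
Step 11: at (8,10) — EXIT via right edge, pos 8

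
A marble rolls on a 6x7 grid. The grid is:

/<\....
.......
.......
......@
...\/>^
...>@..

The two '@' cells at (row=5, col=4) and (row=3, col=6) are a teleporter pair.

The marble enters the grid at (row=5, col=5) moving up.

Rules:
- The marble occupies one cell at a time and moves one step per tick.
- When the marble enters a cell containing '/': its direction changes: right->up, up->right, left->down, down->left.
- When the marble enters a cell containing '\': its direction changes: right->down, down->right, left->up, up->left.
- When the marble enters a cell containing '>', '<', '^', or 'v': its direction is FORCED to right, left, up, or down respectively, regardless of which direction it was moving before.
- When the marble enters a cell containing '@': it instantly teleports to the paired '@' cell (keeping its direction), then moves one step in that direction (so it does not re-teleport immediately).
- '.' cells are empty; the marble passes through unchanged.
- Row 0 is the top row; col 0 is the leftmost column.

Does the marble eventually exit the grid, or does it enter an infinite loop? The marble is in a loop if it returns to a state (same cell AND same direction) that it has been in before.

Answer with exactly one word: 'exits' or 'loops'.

Step 1: enter (5,5), '.' pass, move up to (4,5)
Step 2: enter (4,5), '>' forces up->right, move right to (4,6)
Step 3: enter (4,6), '^' forces right->up, move up to (3,6)
Step 4: enter (3,6), '@' teleport (3,6)->(5,4), also enter (5,4), move up to (4,4)
Step 5: enter (4,4), '/' deflects up->right, move right to (4,5)
Step 6: enter (4,5), '>' forces right->right, move right to (4,6)
Step 7: at (4,6) dir=right — LOOP DETECTED (seen before)

Answer: loops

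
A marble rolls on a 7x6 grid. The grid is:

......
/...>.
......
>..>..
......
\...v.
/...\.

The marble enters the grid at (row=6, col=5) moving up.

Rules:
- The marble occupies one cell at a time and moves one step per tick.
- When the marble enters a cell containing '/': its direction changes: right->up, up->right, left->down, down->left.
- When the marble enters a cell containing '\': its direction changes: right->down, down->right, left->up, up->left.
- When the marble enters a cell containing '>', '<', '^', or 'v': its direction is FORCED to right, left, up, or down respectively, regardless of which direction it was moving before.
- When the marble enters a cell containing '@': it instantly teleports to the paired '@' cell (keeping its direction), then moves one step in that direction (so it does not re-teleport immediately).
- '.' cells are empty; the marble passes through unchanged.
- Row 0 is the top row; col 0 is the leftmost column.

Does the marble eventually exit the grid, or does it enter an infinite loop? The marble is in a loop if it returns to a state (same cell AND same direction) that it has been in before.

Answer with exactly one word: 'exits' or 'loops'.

Step 1: enter (6,5), '.' pass, move up to (5,5)
Step 2: enter (5,5), '.' pass, move up to (4,5)
Step 3: enter (4,5), '.' pass, move up to (3,5)
Step 4: enter (3,5), '.' pass, move up to (2,5)
Step 5: enter (2,5), '.' pass, move up to (1,5)
Step 6: enter (1,5), '.' pass, move up to (0,5)
Step 7: enter (0,5), '.' pass, move up to (-1,5)
Step 8: at (-1,5) — EXIT via top edge, pos 5

Answer: exits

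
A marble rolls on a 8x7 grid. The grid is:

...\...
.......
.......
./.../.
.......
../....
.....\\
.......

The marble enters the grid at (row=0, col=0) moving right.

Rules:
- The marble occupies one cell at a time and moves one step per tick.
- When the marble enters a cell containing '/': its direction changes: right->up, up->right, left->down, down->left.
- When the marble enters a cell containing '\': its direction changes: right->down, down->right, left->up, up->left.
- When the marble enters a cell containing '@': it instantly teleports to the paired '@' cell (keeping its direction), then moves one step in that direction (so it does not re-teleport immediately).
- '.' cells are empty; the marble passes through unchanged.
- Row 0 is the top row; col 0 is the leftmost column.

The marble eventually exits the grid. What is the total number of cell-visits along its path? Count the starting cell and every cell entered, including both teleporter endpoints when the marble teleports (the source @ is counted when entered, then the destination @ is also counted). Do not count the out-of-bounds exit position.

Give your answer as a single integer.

Step 1: enter (0,0), '.' pass, move right to (0,1)
Step 2: enter (0,1), '.' pass, move right to (0,2)
Step 3: enter (0,2), '.' pass, move right to (0,3)
Step 4: enter (0,3), '\' deflects right->down, move down to (1,3)
Step 5: enter (1,3), '.' pass, move down to (2,3)
Step 6: enter (2,3), '.' pass, move down to (3,3)
Step 7: enter (3,3), '.' pass, move down to (4,3)
Step 8: enter (4,3), '.' pass, move down to (5,3)
Step 9: enter (5,3), '.' pass, move down to (6,3)
Step 10: enter (6,3), '.' pass, move down to (7,3)
Step 11: enter (7,3), '.' pass, move down to (8,3)
Step 12: at (8,3) — EXIT via bottom edge, pos 3
Path length (cell visits): 11

Answer: 11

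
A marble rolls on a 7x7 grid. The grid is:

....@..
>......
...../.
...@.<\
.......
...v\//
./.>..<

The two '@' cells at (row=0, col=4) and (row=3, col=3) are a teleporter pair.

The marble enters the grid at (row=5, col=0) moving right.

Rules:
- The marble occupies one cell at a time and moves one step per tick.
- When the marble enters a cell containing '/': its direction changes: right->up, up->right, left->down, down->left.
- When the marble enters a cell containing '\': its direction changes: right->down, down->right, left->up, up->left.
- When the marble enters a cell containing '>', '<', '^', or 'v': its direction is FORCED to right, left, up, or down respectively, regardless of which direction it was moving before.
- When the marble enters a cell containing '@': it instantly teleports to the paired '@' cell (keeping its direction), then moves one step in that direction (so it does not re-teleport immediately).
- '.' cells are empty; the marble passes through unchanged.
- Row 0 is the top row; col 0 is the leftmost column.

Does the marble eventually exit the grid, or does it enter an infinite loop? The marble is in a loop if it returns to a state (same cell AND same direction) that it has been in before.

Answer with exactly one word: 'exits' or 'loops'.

Step 1: enter (5,0), '.' pass, move right to (5,1)
Step 2: enter (5,1), '.' pass, move right to (5,2)
Step 3: enter (5,2), '.' pass, move right to (5,3)
Step 4: enter (5,3), 'v' forces right->down, move down to (6,3)
Step 5: enter (6,3), '>' forces down->right, move right to (6,4)
Step 6: enter (6,4), '.' pass, move right to (6,5)
Step 7: enter (6,5), '.' pass, move right to (6,6)
Step 8: enter (6,6), '<' forces right->left, move left to (6,5)
Step 9: enter (6,5), '.' pass, move left to (6,4)
Step 10: enter (6,4), '.' pass, move left to (6,3)
Step 11: enter (6,3), '>' forces left->right, move right to (6,4)
Step 12: at (6,4) dir=right — LOOP DETECTED (seen before)

Answer: loops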